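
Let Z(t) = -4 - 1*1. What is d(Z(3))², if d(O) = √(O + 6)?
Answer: 1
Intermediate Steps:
Z(t) = -5 (Z(t) = -4 - 1 = -5)
d(O) = √(6 + O)
d(Z(3))² = (√(6 - 5))² = (√1)² = 1² = 1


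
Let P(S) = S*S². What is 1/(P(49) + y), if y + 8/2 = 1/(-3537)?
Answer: 3537/416110364 ≈ 8.5002e-6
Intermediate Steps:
y = -14149/3537 (y = -4 + 1/(-3537) = -4 - 1/3537 = -14149/3537 ≈ -4.0003)
P(S) = S³
1/(P(49) + y) = 1/(49³ - 14149/3537) = 1/(117649 - 14149/3537) = 1/(416110364/3537) = 3537/416110364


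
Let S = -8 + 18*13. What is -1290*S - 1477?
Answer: -293017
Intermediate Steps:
S = 226 (S = -8 + 234 = 226)
-1290*S - 1477 = -1290*226 - 1477 = -291540 - 1477 = -293017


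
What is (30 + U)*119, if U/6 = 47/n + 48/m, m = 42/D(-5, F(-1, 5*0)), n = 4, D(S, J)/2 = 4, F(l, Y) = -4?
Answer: 36975/2 ≈ 18488.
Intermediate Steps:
D(S, J) = 8 (D(S, J) = 2*4 = 8)
m = 21/4 (m = 42/8 = 42*(⅛) = 21/4 ≈ 5.2500)
U = 1755/14 (U = 6*(47/4 + 48/(21/4)) = 6*(47*(¼) + 48*(4/21)) = 6*(47/4 + 64/7) = 6*(585/28) = 1755/14 ≈ 125.36)
(30 + U)*119 = (30 + 1755/14)*119 = (2175/14)*119 = 36975/2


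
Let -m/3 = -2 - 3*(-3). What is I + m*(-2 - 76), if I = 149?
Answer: 1787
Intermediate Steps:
m = -21 (m = -3*(-2 - 3*(-3)) = -3*(-2 + 9) = -3*7 = -21)
I + m*(-2 - 76) = 149 - 21*(-2 - 76) = 149 - 21*(-78) = 149 + 1638 = 1787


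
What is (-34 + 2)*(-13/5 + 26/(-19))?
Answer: 12064/95 ≈ 126.99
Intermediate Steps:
(-34 + 2)*(-13/5 + 26/(-19)) = -32*(-13*⅕ + 26*(-1/19)) = -32*(-13/5 - 26/19) = -32*(-377/95) = 12064/95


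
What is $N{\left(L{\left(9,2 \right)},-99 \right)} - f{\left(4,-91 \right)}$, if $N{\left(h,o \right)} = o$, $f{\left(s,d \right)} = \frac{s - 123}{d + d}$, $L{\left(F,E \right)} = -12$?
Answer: $- \frac{2591}{26} \approx -99.654$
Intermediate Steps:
$f{\left(s,d \right)} = \frac{-123 + s}{2 d}$
$N{\left(L{\left(9,2 \right)},-99 \right)} - f{\left(4,-91 \right)} = -99 - \frac{-123 + 4}{2 \left(-91\right)} = -99 - \frac{1}{2} \left(- \frac{1}{91}\right) \left(-119\right) = -99 - \frac{17}{26} = - \frac{2591}{26}$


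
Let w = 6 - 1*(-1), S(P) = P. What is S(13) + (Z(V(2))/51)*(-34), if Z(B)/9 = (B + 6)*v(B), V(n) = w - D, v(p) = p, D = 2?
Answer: -317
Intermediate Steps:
w = 7 (w = 6 + 1 = 7)
V(n) = 5 (V(n) = 7 - 1*2 = 7 - 2 = 5)
Z(B) = 9*B*(6 + B) (Z(B) = 9*((B + 6)*B) = 9*((6 + B)*B) = 9*(B*(6 + B)) = 9*B*(6 + B))
S(13) + (Z(V(2))/51)*(-34) = 13 + ((9*5*(6 + 5))/51)*(-34) = 13 + ((9*5*11)*(1/51))*(-34) = 13 + (495*(1/51))*(-34) = 13 + (165/17)*(-34) = 13 - 330 = -317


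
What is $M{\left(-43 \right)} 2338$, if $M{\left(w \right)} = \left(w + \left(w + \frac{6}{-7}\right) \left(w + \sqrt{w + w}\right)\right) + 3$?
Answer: $4315614 - 102538 i \sqrt{86} \approx 4.3156 \cdot 10^{6} - 9.509 \cdot 10^{5} i$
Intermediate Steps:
$M{\left(w \right)} = 3 + w + \left(- \frac{6}{7} + w\right) \left(w + \sqrt{2} \sqrt{w}\right)$ ($M{\left(w \right)} = \left(w + \left(w + 6 \left(- \frac{1}{7}\right)\right) \left(w + \sqrt{2 w}\right)\right) + 3 = \left(w + \left(w - \frac{6}{7}\right) \left(w + \sqrt{2} \sqrt{w}\right)\right) + 3 = \left(w + \left(- \frac{6}{7} + w\right) \left(w + \sqrt{2} \sqrt{w}\right)\right) + 3 = 3 + w + \left(- \frac{6}{7} + w\right) \left(w + \sqrt{2} \sqrt{w}\right)$)
$M{\left(-43 \right)} 2338 = \left(3 + \left(-43\right)^{2} + \frac{1}{7} \left(-43\right) + \sqrt{2} \left(-43\right)^{\frac{3}{2}} - \frac{6 \sqrt{2} \sqrt{-43}}{7}\right) 2338 = \left(3 + 1849 - \frac{43}{7} + \sqrt{2} \left(- 43 i \sqrt{43}\right) - \frac{6 \sqrt{2} i \sqrt{43}}{7}\right) 2338 = \left(3 + 1849 - \frac{43}{7} - 43 i \sqrt{86} - \frac{6 i \sqrt{86}}{7}\right) 2338 = \left(\frac{12921}{7} - \frac{307 i \sqrt{86}}{7}\right) 2338 = 4315614 - 102538 i \sqrt{86}$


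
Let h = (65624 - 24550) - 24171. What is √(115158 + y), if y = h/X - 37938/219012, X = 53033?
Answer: 5*√17261572859564530669698/1935810566 ≈ 339.35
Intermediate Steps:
h = 16903 (h = 41074 - 24171 = 16903)
y = 281665647/1935810566 (y = 16903/53033 - 37938/219012 = 16903*(1/53033) - 37938*1/219012 = 16903/53033 - 6323/36502 = 281665647/1935810566 ≈ 0.14550)
√(115158 + y) = √(115158 + 281665647/1935810566) = √(222924354825075/1935810566) = 5*√17261572859564530669698/1935810566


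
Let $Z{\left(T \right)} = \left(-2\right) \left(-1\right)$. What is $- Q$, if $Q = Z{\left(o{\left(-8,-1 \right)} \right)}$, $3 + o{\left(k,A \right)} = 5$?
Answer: $-2$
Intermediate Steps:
$o{\left(k,A \right)} = 2$ ($o{\left(k,A \right)} = -3 + 5 = 2$)
$Z{\left(T \right)} = 2$
$Q = 2$
$- Q = \left(-1\right) 2 = -2$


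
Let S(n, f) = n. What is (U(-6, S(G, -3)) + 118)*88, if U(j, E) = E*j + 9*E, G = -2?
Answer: 9856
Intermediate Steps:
U(j, E) = 9*E + E*j
(U(-6, S(G, -3)) + 118)*88 = (-2*(9 - 6) + 118)*88 = (-2*3 + 118)*88 = (-6 + 118)*88 = 112*88 = 9856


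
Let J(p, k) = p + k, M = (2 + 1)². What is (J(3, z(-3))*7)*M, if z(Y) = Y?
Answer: 0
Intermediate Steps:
M = 9 (M = 3² = 9)
J(p, k) = k + p
(J(3, z(-3))*7)*M = ((-3 + 3)*7)*9 = (0*7)*9 = 0*9 = 0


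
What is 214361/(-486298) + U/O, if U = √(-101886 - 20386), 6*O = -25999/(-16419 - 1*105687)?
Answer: -214361/486298 + 2930544*I*√7642/25999 ≈ -0.4408 + 9853.6*I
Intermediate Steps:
O = 25999/732636 (O = (-25999/(-16419 - 1*105687))/6 = (-25999/(-16419 - 105687))/6 = (-25999/(-122106))/6 = (-25999*(-1/122106))/6 = (⅙)*(25999/122106) = 25999/732636 ≈ 0.035487)
U = 4*I*√7642 (U = √(-122272) = 4*I*√7642 ≈ 349.67*I)
214361/(-486298) + U/O = 214361/(-486298) + (4*I*√7642)/(25999/732636) = 214361*(-1/486298) + (4*I*√7642)*(732636/25999) = -214361/486298 + 2930544*I*√7642/25999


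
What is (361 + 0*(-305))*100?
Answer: 36100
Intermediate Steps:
(361 + 0*(-305))*100 = (361 + 0)*100 = 361*100 = 36100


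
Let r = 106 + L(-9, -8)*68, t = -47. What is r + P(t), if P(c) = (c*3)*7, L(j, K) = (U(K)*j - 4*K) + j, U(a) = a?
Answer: 5579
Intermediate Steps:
L(j, K) = j - 4*K + K*j (L(j, K) = (K*j - 4*K) + j = (-4*K + K*j) + j = j - 4*K + K*j)
r = 6566 (r = 106 + (-9 - 4*(-8) - 8*(-9))*68 = 106 + (-9 + 32 + 72)*68 = 106 + 95*68 = 106 + 6460 = 6566)
P(c) = 21*c (P(c) = (3*c)*7 = 21*c)
r + P(t) = 6566 + 21*(-47) = 6566 - 987 = 5579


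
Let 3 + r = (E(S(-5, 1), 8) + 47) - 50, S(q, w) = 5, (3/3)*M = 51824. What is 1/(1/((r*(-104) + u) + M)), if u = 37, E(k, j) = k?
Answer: 51965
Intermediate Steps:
M = 51824
r = -1 (r = -3 + ((5 + 47) - 50) = -3 + (52 - 50) = -3 + 2 = -1)
1/(1/((r*(-104) + u) + M)) = 1/(1/((-1*(-104) + 37) + 51824)) = 1/(1/((104 + 37) + 51824)) = 1/(1/(141 + 51824)) = 1/(1/51965) = 51965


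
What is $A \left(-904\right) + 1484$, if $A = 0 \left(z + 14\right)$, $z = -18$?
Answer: $1484$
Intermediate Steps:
$A = 0$ ($A = 0 \left(-18 + 14\right) = 0 \left(-4\right) = 0$)
$A \left(-904\right) + 1484 = 0 \left(-904\right) + 1484 = 0 + 1484 = 1484$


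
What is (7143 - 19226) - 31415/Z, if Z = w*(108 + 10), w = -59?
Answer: -84090431/6962 ≈ -12078.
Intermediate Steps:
Z = -6962 (Z = -59*(108 + 10) = -59*118 = -6962)
(7143 - 19226) - 31415/Z = (7143 - 19226) - 31415/(-6962) = -12083 - 31415*(-1/6962) = -12083 + 31415/6962 = -84090431/6962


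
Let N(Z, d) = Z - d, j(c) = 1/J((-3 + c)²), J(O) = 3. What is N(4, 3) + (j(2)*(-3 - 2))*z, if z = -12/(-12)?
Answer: -⅔ ≈ -0.66667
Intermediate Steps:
z = 1 (z = -12*(-1/12) = 1)
j(c) = ⅓ (j(c) = 1/3 = ⅓)
N(4, 3) + (j(2)*(-3 - 2))*z = (4 - 1*3) + ((-3 - 2)/3)*1 = (4 - 3) + ((⅓)*(-5))*1 = 1 - 5/3*1 = 1 - 5/3 = -⅔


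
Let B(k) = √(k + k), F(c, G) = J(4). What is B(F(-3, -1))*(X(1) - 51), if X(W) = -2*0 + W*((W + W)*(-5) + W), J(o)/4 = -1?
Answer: -120*I*√2 ≈ -169.71*I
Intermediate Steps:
J(o) = -4 (J(o) = 4*(-1) = -4)
X(W) = -9*W² (X(W) = 0 + W*((2*W)*(-5) + W) = 0 + W*(-10*W + W) = 0 + W*(-9*W) = 0 - 9*W² = -9*W²)
F(c, G) = -4
B(k) = √2*√k (B(k) = √(2*k) = √2*√k)
B(F(-3, -1))*(X(1) - 51) = (√2*√(-4))*(-9*1² - 51) = (√2*(2*I))*(-9*1 - 51) = (2*I*√2)*(-9 - 51) = (2*I*√2)*(-60) = -120*I*√2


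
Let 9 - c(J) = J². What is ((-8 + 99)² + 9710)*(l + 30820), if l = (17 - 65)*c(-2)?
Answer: 550164780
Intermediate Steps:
c(J) = 9 - J²
l = -240 (l = (17 - 65)*(9 - 1*(-2)²) = -48*(9 - 1*4) = -48*(9 - 4) = -48*5 = -240)
((-8 + 99)² + 9710)*(l + 30820) = ((-8 + 99)² + 9710)*(-240 + 30820) = (91² + 9710)*30580 = (8281 + 9710)*30580 = 17991*30580 = 550164780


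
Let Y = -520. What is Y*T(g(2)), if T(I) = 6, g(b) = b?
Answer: -3120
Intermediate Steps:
Y*T(g(2)) = -520*6 = -3120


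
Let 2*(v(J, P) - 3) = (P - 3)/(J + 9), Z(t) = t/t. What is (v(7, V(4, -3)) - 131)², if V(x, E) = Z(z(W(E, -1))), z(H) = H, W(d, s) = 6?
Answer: 4198401/256 ≈ 16400.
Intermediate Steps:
Z(t) = 1
V(x, E) = 1
v(J, P) = 3 + (-3 + P)/(2*(9 + J)) (v(J, P) = 3 + ((P - 3)/(J + 9))/2 = 3 + ((-3 + P)/(9 + J))/2 = 3 + (-3 + P)/(2*(9 + J)))
(v(7, V(4, -3)) - 131)² = ((51 + 1 + 6*7)/(2*(9 + 7)) - 131)² = ((½)*(51 + 1 + 42)/16 - 131)² = ((½)*(1/16)*94 - 131)² = (47/16 - 131)² = (-2049/16)² = 4198401/256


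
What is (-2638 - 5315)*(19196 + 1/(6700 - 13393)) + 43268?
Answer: -340500839469/2231 ≈ -1.5262e+8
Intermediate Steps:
(-2638 - 5315)*(19196 + 1/(6700 - 13393)) + 43268 = -7953*(19196 + 1/(-6693)) + 43268 = -7953*(19196 - 1/6693) + 43268 = -7953*128478827/6693 + 43268 = -340597370377/2231 + 43268 = -340500839469/2231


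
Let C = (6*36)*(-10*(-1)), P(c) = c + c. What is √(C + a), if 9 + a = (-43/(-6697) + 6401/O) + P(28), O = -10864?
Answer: √729974633617753993/18189052 ≈ 46.973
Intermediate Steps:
P(c) = 2*c
a = 3377141431/72756208 (a = -9 + ((-43/(-6697) + 6401/(-10864)) + 2*28) = -9 + ((-43*(-1/6697) + 6401*(-1/10864)) + 56) = -9 + ((43/6697 - 6401/10864) + 56) = -9 + (-42400345/72756208 + 56) = -9 + 4031947303/72756208 = 3377141431/72756208 ≈ 46.417)
C = 2160 (C = 216*10 = 2160)
√(C + a) = √(2160 + 3377141431/72756208) = √(160530550711/72756208) = √729974633617753993/18189052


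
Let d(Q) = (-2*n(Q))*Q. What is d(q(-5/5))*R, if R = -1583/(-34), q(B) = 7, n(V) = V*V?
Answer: -542969/17 ≈ -31939.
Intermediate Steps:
n(V) = V**2
d(Q) = -2*Q**3 (d(Q) = (-2*Q**2)*Q = -2*Q**3)
R = 1583/34 (R = -1583*(-1/34) = 1583/34 ≈ 46.559)
d(q(-5/5))*R = -2*7**3*(1583/34) = -2*343*(1583/34) = -686*1583/34 = -542969/17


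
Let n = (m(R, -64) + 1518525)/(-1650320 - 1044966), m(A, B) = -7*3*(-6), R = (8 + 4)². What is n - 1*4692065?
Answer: -12646458624241/2695286 ≈ -4.6921e+6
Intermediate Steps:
R = 144 (R = 12² = 144)
m(A, B) = 126 (m(A, B) = -21*(-6) = 126)
n = -1518651/2695286 (n = (126 + 1518525)/(-1650320 - 1044966) = 1518651/(-2695286) = 1518651*(-1/2695286) = -1518651/2695286 ≈ -0.56345)
n - 1*4692065 = -1518651/2695286 - 1*4692065 = -1518651/2695286 - 4692065 = -12646458624241/2695286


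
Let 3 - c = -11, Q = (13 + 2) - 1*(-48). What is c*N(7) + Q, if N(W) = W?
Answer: 161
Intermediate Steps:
Q = 63 (Q = 15 + 48 = 63)
c = 14 (c = 3 - 1*(-11) = 3 + 11 = 14)
c*N(7) + Q = 14*7 + 63 = 98 + 63 = 161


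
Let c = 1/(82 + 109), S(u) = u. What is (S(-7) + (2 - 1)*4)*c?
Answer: -3/191 ≈ -0.015707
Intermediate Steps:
c = 1/191 ≈ 0.0052356
(S(-7) + (2 - 1)*4)*c = (-7 + (2 - 1)*4)*(1/191) = (-7 + 1*4)*(1/191) = (-7 + 4)*(1/191) = -3*1/191 = -3/191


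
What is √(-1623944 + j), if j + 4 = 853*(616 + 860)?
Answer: 2*I*√91230 ≈ 604.09*I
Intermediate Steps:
j = 1259024 (j = -4 + 853*(616 + 860) = -4 + 853*1476 = -4 + 1259028 = 1259024)
√(-1623944 + j) = √(-1623944 + 1259024) = √(-364920) = 2*I*√91230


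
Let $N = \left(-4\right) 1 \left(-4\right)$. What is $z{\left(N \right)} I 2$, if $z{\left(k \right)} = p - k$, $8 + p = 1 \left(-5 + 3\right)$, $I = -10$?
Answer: $520$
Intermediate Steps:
$N = 16$ ($N = \left(-4\right) \left(-4\right) = 16$)
$p = -10$ ($p = -8 + 1 \left(-5 + 3\right) = -8 + 1 \left(-2\right) = -8 - 2 = -10$)
$z{\left(k \right)} = -10 - k$
$z{\left(N \right)} I 2 = \left(-10 - 16\right) \left(-10\right) 2 = \left(-26\right) \left(-10\right) 2 = 260 \cdot 2 = 520$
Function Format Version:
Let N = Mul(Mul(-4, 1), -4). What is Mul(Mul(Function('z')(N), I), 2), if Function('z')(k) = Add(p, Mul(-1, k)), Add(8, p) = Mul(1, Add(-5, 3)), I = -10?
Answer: 520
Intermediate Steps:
N = 16 (N = Mul(-4, -4) = 16)
p = -10 (p = Add(-8, Mul(1, Add(-5, 3))) = Add(-8, Mul(1, -2)) = Add(-8, -2) = -10)
Function('z')(k) = Add(-10, Mul(-1, k))
Mul(Mul(Function('z')(N), I), 2) = Mul(Mul(Add(-10, Mul(-1, 16)), -10), 2) = Mul(Mul(Add(-10, -16), -10), 2) = Mul(Mul(-26, -10), 2) = Mul(260, 2) = 520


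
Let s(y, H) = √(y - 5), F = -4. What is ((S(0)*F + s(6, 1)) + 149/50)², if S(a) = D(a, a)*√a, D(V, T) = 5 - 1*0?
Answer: 39601/2500 ≈ 15.840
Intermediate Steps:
s(y, H) = √(-5 + y)
D(V, T) = 5 (D(V, T) = 5 + 0 = 5)
S(a) = 5*√a
((S(0)*F + s(6, 1)) + 149/50)² = (((5*√0)*(-4) + √(-5 + 6)) + 149/50)² = (((5*0)*(-4) + √1) + 149*(1/50))² = ((0*(-4) + 1) + 149/50)² = ((0 + 1) + 149/50)² = (1 + 149/50)² = (199/50)² = 39601/2500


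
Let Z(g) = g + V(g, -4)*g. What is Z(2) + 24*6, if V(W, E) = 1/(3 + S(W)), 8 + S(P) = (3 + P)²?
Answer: 1461/10 ≈ 146.10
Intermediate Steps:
S(P) = -8 + (3 + P)²
V(W, E) = 1/(-5 + (3 + W)²) (V(W, E) = 1/(3 + (-8 + (3 + W)²)) = 1/(-5 + (3 + W)²))
Z(g) = g + g/(-5 + (3 + g)²)
Z(2) + 24*6 = 2*(-4 + (3 + 2)²)/(-5 + (3 + 2)²) + 24*6 = 2*(-4 + 5²)/(-5 + 5²) + 144 = 2*(-4 + 25)/(-5 + 25) + 144 = 2*21/20 + 144 = 2*(1/20)*21 + 144 = 21/10 + 144 = 1461/10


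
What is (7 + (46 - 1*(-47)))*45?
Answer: 4500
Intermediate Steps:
(7 + (46 - 1*(-47)))*45 = (7 + (46 + 47))*45 = (7 + 93)*45 = 100*45 = 4500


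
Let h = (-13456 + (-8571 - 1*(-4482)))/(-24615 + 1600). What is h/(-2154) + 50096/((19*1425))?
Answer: 55177768953/29827209850 ≈ 1.8499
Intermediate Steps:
h = 3509/4603 (h = (-13456 + (-8571 + 4482))/(-23015) = (-13456 - 4089)*(-1/23015) = -17545*(-1/23015) = 3509/4603 ≈ 0.76233)
h/(-2154) + 50096/((19*1425)) = (3509/4603)/(-2154) + 50096/((19*1425)) = (3509/4603)*(-1/2154) + 50096/27075 = -3509/9914862 + 50096*(1/27075) = -3509/9914862 + 50096/27075 = 55177768953/29827209850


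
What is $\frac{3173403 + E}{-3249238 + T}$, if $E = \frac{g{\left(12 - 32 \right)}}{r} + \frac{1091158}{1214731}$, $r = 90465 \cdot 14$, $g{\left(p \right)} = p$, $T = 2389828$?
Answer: $- \frac{69745477017610777}{18888222969870030} \approx -3.6925$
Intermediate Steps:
$r = 1266510$
$E = \frac{19741974628}{21978127983}$ ($E = \frac{12 - 32}{1266510} + \frac{1091158}{1214731} = \left(12 - 32\right) \frac{1}{1266510} + 1091158 \cdot \frac{1}{1214731} = \left(-20\right) \frac{1}{1266510} + \frac{1091158}{1214731} = - \frac{2}{126651} + \frac{1091158}{1214731} = \frac{19741974628}{21978127983} \approx 0.89826$)
$\frac{3173403 + E}{-3249238 + T} = \frac{3173403 + \frac{19741974628}{21978127983}}{-3249238 + 2389828} = \frac{69745477017610777}{21978127983 \left(-859410\right)} = \frac{69745477017610777}{21978127983} \left(- \frac{1}{859410}\right) = - \frac{69745477017610777}{18888222969870030}$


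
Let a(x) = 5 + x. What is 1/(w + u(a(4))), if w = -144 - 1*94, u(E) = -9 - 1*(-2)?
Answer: -1/245 ≈ -0.0040816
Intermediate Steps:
u(E) = -7 (u(E) = -9 + 2 = -7)
w = -238 (w = -144 - 94 = -238)
1/(w + u(a(4))) = 1/(-238 - 7) = 1/(-245) = -1/245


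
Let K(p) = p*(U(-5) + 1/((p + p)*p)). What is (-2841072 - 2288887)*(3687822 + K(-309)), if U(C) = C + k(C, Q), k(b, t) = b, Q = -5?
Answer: -11701352424621785/618 ≈ -1.8934e+13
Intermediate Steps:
U(C) = 2*C (U(C) = C + C = 2*C)
K(p) = p*(-10 + 1/(2*p²)) (K(p) = p*(2*(-5) + 1/((p + p)*p)) = p*(-10 + 1/(((2*p))*p)) = p*(-10 + (1/(2*p))/p) = p*(-10 + 1/(2*p²)))
(-2841072 - 2288887)*(3687822 + K(-309)) = (-2841072 - 2288887)*(3687822 + ((½)/(-309) - 10*(-309))) = -5129959*(3687822 + ((½)*(-1/309) + 3090)) = -5129959*(3687822 + (-1/618 + 3090)) = -5129959*(3687822 + 1909619/618) = -5129959*2280983615/618 = -11701352424621785/618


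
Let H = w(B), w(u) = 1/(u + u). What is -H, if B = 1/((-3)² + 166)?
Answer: -175/2 ≈ -87.500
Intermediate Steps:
B = 1/175 (B = 1/(9 + 166) = 1/175 ≈ 0.0057143)
w(u) = 1/(2*u)
H = 175/2 (H = 1/(2*(1/175)) = (½)*175 = 175/2 ≈ 87.500)
-H = -1*175/2 = -175/2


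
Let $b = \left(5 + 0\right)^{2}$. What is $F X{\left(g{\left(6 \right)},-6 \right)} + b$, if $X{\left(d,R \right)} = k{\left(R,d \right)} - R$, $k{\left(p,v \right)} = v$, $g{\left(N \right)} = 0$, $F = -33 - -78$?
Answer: $295$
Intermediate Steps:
$F = 45$ ($F = -33 + 78 = 45$)
$b = 25$ ($b = 5^{2} = 25$)
$X{\left(d,R \right)} = d - R$
$F X{\left(g{\left(6 \right)},-6 \right)} + b = 45 \left(0 - -6\right) + 25 = 45 \left(0 + 6\right) + 25 = 45 \cdot 6 + 25 = 270 + 25 = 295$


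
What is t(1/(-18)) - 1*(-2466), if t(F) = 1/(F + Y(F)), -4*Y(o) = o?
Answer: 2442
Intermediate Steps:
Y(o) = -o/4
t(F) = 4/(3*F) (t(F) = 1/(F - F/4) = 1/(3*F/4) = 4/(3*F))
t(1/(-18)) - 1*(-2466) = 4/(3*(1/(-18))) - 1*(-2466) = 4/(3*(-1/18)) + 2466 = (4/3)*(-18) + 2466 = -24 + 2466 = 2442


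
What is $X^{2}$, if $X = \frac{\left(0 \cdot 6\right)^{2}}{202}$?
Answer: $0$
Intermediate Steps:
$X = 0$ ($X = 0^{2} \cdot \frac{1}{202} = 0 \cdot \frac{1}{202} = 0$)
$X^{2} = 0^{2} = 0$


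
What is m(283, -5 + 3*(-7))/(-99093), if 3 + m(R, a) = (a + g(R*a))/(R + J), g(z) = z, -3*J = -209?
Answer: 63/260797 ≈ 0.00024157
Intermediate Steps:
J = 209/3 (J = -⅓*(-209) = 209/3 ≈ 69.667)
m(R, a) = -3 + (a + R*a)/(209/3 + R) (m(R, a) = -3 + (a + R*a)/(R + 209/3) = -3 + (a + R*a)/(209/3 + R))
m(283, -5 + 3*(-7))/(-99093) = (3*(-209 + (-5 + 3*(-7)) - 3*283 + 283*(-5 + 3*(-7)))/(209 + 3*283))/(-99093) = (3*(-209 + (-5 - 21) - 849 + 283*(-5 - 21))/(209 + 849))*(-1/99093) = (3*(-209 - 26 - 849 + 283*(-26))/1058)*(-1/99093) = (3*(1/1058)*(-209 - 26 - 849 - 7358))*(-1/99093) = (3*(1/1058)*(-8442))*(-1/99093) = -12663/529*(-1/99093) = 63/260797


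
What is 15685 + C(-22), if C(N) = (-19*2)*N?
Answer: 16521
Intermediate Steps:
C(N) = -38*N
15685 + C(-22) = 15685 - 38*(-22) = 15685 + 836 = 16521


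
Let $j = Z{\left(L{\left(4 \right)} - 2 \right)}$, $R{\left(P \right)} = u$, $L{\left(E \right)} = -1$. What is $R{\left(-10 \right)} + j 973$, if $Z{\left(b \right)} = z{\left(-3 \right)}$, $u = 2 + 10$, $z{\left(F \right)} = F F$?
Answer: $8769$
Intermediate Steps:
$z{\left(F \right)} = F^{2}$
$u = 12$
$R{\left(P \right)} = 12$
$Z{\left(b \right)} = 9$ ($Z{\left(b \right)} = \left(-3\right)^{2} = 9$)
$j = 9$
$R{\left(-10 \right)} + j 973 = 12 + 9 \cdot 973 = 12 + 8757 = 8769$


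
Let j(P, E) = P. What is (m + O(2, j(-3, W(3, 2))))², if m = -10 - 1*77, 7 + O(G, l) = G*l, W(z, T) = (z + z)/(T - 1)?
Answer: 10000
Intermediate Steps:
W(z, T) = 2*z/(-1 + T) (W(z, T) = (2*z)/(-1 + T) = 2*z/(-1 + T))
O(G, l) = -7 + G*l
m = -87 (m = -10 - 77 = -87)
(m + O(2, j(-3, W(3, 2))))² = (-87 + (-7 + 2*(-3)))² = (-87 + (-7 - 6))² = (-87 - 13)² = (-100)² = 10000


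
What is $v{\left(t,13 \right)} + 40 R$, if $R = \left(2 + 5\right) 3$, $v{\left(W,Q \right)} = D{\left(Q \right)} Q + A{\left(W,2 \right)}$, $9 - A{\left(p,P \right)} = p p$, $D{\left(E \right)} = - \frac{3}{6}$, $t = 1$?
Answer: $\frac{1683}{2} \approx 841.5$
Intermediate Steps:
$D{\left(E \right)} = - \frac{1}{2}$ ($D{\left(E \right)} = \left(-3\right) \frac{1}{6} = - \frac{1}{2}$)
$A{\left(p,P \right)} = 9 - p^{2}$ ($A{\left(p,P \right)} = 9 - p p = 9 - p^{2}$)
$v{\left(W,Q \right)} = 9 - W^{2} - \frac{Q}{2}$ ($v{\left(W,Q \right)} = - \frac{Q}{2} - \left(-9 + W^{2}\right) = 9 - W^{2} - \frac{Q}{2}$)
$R = 21$ ($R = 7 \cdot 3 = 21$)
$v{\left(t,13 \right)} + 40 R = \left(9 - 1^{2} - \frac{13}{2}\right) + 40 \cdot 21 = \left(9 - 1 - \frac{13}{2}\right) + 840 = \frac{3}{2} + 840 = \frac{1683}{2}$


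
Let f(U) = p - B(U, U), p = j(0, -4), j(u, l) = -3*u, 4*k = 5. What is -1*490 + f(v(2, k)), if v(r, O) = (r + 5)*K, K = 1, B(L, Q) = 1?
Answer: -491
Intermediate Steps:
k = 5/4 (k = (1/4)*5 = 5/4 ≈ 1.2500)
p = 0 (p = -3*0 = 0)
v(r, O) = 5 + r (v(r, O) = (r + 5)*1 = (5 + r)*1 = 5 + r)
f(U) = -1 (f(U) = 0 - 1*1 = 0 - 1 = -1)
-1*490 + f(v(2, k)) = -1*490 - 1 = -490 - 1 = -491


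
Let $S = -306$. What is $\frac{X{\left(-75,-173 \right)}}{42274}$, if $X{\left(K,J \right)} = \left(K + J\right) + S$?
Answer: $- \frac{277}{21137} \approx -0.013105$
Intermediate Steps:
$X{\left(K,J \right)} = -306 + J + K$ ($X{\left(K,J \right)} = \left(K + J\right) - 306 = \left(J + K\right) - 306 = -306 + J + K$)
$\frac{X{\left(-75,-173 \right)}}{42274} = \frac{-306 - 173 - 75}{42274} = \left(-554\right) \frac{1}{42274} = - \frac{277}{21137}$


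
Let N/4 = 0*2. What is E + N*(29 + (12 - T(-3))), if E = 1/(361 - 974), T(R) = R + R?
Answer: -1/613 ≈ -0.0016313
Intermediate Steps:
T(R) = 2*R
N = 0 (N = 4*(0*2) = 4*0 = 0)
E = -1/613 (E = 1/(-613) = -1/613 ≈ -0.0016313)
E + N*(29 + (12 - T(-3))) = -1/613 + 0*(29 + (12 - 2*(-3))) = -1/613 + 0*(29 + (12 - 1*(-6))) = -1/613 + 0*(29 + (12 + 6)) = -1/613 + 0*(29 + 18) = -1/613 + 0*47 = -1/613 + 0 = -1/613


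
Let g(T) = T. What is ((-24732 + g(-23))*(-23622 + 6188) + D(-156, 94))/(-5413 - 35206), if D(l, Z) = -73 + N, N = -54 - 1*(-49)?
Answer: -431578592/40619 ≈ -10625.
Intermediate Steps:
N = -5 (N = -54 + 49 = -5)
D(l, Z) = -78 (D(l, Z) = -73 - 5 = -78)
((-24732 + g(-23))*(-23622 + 6188) + D(-156, 94))/(-5413 - 35206) = ((-24732 - 23)*(-23622 + 6188) - 78)/(-5413 - 35206) = (-24755*(-17434) - 78)/(-40619) = (431578670 - 78)*(-1/40619) = 431578592*(-1/40619) = -431578592/40619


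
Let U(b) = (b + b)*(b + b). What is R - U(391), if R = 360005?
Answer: -251519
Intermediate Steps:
U(b) = 4*b² (U(b) = (2*b)*(2*b) = 4*b²)
R - U(391) = 360005 - 4*391² = 360005 - 4*152881 = 360005 - 1*611524 = 360005 - 611524 = -251519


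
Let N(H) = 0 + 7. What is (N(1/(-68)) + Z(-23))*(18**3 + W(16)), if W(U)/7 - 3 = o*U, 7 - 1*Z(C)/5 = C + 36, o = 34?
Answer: -222203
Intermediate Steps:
Z(C) = -145 - 5*C (Z(C) = 35 - 5*(C + 36) = 35 - 5*(36 + C) = 35 + (-180 - 5*C) = -145 - 5*C)
N(H) = 7
W(U) = 21 + 238*U (W(U) = 21 + 7*(34*U) = 21 + 238*U)
(N(1/(-68)) + Z(-23))*(18**3 + W(16)) = (7 + (-145 - 5*(-23)))*(18**3 + (21 + 238*16)) = (7 + (-145 + 115))*(5832 + (21 + 3808)) = (7 - 30)*(5832 + 3829) = -23*9661 = -222203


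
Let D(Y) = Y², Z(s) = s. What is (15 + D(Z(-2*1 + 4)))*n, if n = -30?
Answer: -570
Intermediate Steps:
(15 + D(Z(-2*1 + 4)))*n = (15 + (-2*1 + 4)²)*(-30) = (15 + (-2 + 4)²)*(-30) = (15 + 2²)*(-30) = (15 + 4)*(-30) = 19*(-30) = -570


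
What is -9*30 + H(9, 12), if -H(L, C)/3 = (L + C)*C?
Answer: -1026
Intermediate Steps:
H(L, C) = -3*C*(C + L) (H(L, C) = -3*(L + C)*C = -3*(C + L)*C = -3*C*(C + L))
-9*30 + H(9, 12) = -9*30 - 3*12*(12 + 9) = -270 - 3*12*21 = -270 - 756 = -1026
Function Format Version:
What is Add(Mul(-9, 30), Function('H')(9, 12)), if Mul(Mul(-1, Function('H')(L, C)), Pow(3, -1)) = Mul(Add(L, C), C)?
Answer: -1026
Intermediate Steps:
Function('H')(L, C) = Mul(-3, C, Add(C, L)) (Function('H')(L, C) = Mul(-3, Mul(Add(L, C), C)) = Mul(-3, Mul(Add(C, L), C)) = Mul(-3, Mul(C, Add(C, L))) = Mul(-3, C, Add(C, L)))
Add(Mul(-9, 30), Function('H')(9, 12)) = Add(Mul(-9, 30), Mul(-3, 12, Add(12, 9))) = Add(-270, Mul(-3, 12, 21)) = Add(-270, -756) = -1026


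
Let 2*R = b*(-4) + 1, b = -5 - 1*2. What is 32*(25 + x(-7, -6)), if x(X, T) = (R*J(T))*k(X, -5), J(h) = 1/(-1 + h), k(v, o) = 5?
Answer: 3280/7 ≈ 468.57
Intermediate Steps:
b = -7 (b = -5 - 2 = -7)
R = 29/2 (R = (-7*(-4) + 1)/2 = (28 + 1)/2 = (1/2)*29 = 29/2 ≈ 14.500)
x(X, T) = 145/(2*(-1 + T)) (x(X, T) = (29/(2*(-1 + T)))*5 = 145/(2*(-1 + T)))
32*(25 + x(-7, -6)) = 32*(25 + 145/(2*(-1 - 6))) = 32*(25 + (145/2)/(-7)) = 32*(25 + (145/2)*(-1/7)) = 32*(25 - 145/14) = 32*(205/14) = 3280/7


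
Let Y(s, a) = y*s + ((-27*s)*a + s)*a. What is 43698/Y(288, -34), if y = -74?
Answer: -7283/1503360 ≈ -0.0048445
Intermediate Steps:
Y(s, a) = -74*s + a*(s - 27*a*s) (Y(s, a) = -74*s + ((-27*s)*a + s)*a = -74*s + (-27*a*s + s)*a = -74*s + (s - 27*a*s)*a = -74*s + a*(s - 27*a*s))
43698/Y(288, -34) = 43698/((288*(-74 - 34 - 27*(-34)²))) = 43698/((288*(-74 - 34 - 27*1156))) = 43698/((288*(-74 - 34 - 31212))) = 43698/((288*(-31320))) = 43698/(-9020160) = 43698*(-1/9020160) = -7283/1503360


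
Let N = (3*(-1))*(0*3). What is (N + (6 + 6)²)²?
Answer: 20736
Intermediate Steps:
N = 0 (N = -3*0 = 0)
(N + (6 + 6)²)² = (0 + (6 + 6)²)² = (0 + 12²)² = (0 + 144)² = 144² = 20736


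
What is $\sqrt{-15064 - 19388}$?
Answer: $6 i \sqrt{957} \approx 185.61 i$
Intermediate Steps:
$\sqrt{-15064 - 19388} = \sqrt{-34452} = 6 i \sqrt{957}$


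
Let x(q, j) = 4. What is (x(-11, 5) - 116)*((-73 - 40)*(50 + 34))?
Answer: 1063104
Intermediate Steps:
(x(-11, 5) - 116)*((-73 - 40)*(50 + 34)) = (4 - 116)*((-73 - 40)*(50 + 34)) = -(-12656)*84 = -112*(-9492) = 1063104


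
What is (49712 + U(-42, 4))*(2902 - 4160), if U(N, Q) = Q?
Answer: -62542728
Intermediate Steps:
(49712 + U(-42, 4))*(2902 - 4160) = (49712 + 4)*(2902 - 4160) = 49716*(-1258) = -62542728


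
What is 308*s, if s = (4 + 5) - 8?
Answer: 308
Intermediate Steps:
s = 1 (s = 9 - 8 = 1)
308*s = 308*1 = 308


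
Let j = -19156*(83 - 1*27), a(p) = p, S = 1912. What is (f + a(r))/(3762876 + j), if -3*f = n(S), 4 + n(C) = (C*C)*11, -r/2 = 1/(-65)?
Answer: -1306928347/262288650 ≈ -4.9828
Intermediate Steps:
r = 2/65 (r = -2/(-65) = -2*(-1/65) = 2/65 ≈ 0.030769)
n(C) = -4 + 11*C² (n(C) = -4 + (C*C)*11 = -4 + C²*11 = -4 + 11*C²)
f = -40213180/3 (f = -(-4 + 11*1912²)/3 = -(-4 + 11*3655744)/3 = -(-4 + 40213184)/3 = -⅓*40213180 = -40213180/3 ≈ -1.3404e+7)
j = -1072736 (j = -19156*(83 - 27) = -19156*56 = -1072736)
(f + a(r))/(3762876 + j) = (-40213180/3 + 2/65)/(3762876 - 1072736) = -2613856694/195/2690140 = -2613856694/195*1/2690140 = -1306928347/262288650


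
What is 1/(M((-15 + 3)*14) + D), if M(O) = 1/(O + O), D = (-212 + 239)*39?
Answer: 336/353807 ≈ 0.00094967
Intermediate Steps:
D = 1053 (D = 27*39 = 1053)
M(O) = 1/(2*O)
1/(M((-15 + 3)*14) + D) = 1/(1/(2*(((-15 + 3)*14))) + 1053) = 1/(1/(2*((-12*14))) + 1053) = 1/((½)/(-168) + 1053) = 1/((½)*(-1/168) + 1053) = 1/(-1/336 + 1053) = 1/(353807/336) = 336/353807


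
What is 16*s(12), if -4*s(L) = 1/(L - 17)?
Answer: ⅘ ≈ 0.80000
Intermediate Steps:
s(L) = -1/(4*(-17 + L)) (s(L) = -1/(4*(L - 17)) = -1/(4*(-17 + L)))
16*s(12) = 16*(-1/(-68 + 4*12)) = 16*(-1/(-68 + 48)) = 16*(-1/(-20)) = 16*(-1*(-1/20)) = 16*(1/20) = ⅘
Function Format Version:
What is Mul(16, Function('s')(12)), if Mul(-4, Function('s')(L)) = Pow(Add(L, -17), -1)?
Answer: Rational(4, 5) ≈ 0.80000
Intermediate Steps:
Function('s')(L) = Mul(Rational(-1, 4), Pow(Add(-17, L), -1)) (Function('s')(L) = Mul(Rational(-1, 4), Pow(Add(L, -17), -1)) = Mul(Rational(-1, 4), Pow(Add(-17, L), -1)))
Mul(16, Function('s')(12)) = Mul(16, Mul(-1, Pow(Add(-68, Mul(4, 12)), -1))) = Mul(16, Mul(-1, Pow(Add(-68, 48), -1))) = Mul(16, Mul(-1, Pow(-20, -1))) = Mul(16, Mul(-1, Rational(-1, 20))) = Mul(16, Rational(1, 20)) = Rational(4, 5)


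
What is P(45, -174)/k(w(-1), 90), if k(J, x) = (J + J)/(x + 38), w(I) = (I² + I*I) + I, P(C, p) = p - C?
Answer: -14016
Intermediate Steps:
w(I) = I + 2*I² (w(I) = (I² + I²) + I = 2*I² + I = I + 2*I²)
k(J, x) = 2*J/(38 + x) (k(J, x) = (2*J)/(38 + x) = 2*J/(38 + x))
P(45, -174)/k(w(-1), 90) = (-174 - 1*45)/((2*(-(1 + 2*(-1)))/(38 + 90))) = (-174 - 45)/((2*(-(1 - 2))/128)) = -219/(2*(-1*(-1))*(1/128)) = -219/(2*1*(1/128)) = -219/1/64 = -219*64 = -14016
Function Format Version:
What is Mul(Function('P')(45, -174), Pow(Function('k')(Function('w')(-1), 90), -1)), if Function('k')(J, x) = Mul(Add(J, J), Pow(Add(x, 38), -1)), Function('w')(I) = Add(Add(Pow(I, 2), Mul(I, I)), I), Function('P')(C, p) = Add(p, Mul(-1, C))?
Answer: -14016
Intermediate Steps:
Function('w')(I) = Add(I, Mul(2, Pow(I, 2))) (Function('w')(I) = Add(Add(Pow(I, 2), Pow(I, 2)), I) = Add(Mul(2, Pow(I, 2)), I) = Add(I, Mul(2, Pow(I, 2))))
Function('k')(J, x) = Mul(2, J, Pow(Add(38, x), -1)) (Function('k')(J, x) = Mul(Mul(2, J), Pow(Add(38, x), -1)) = Mul(2, J, Pow(Add(38, x), -1)))
Mul(Function('P')(45, -174), Pow(Function('k')(Function('w')(-1), 90), -1)) = Mul(Add(-174, Mul(-1, 45)), Pow(Mul(2, Mul(-1, Add(1, Mul(2, -1))), Pow(Add(38, 90), -1)), -1)) = Mul(Add(-174, -45), Pow(Mul(2, Mul(-1, Add(1, -2)), Pow(128, -1)), -1)) = Mul(-219, Pow(Mul(2, Mul(-1, -1), Rational(1, 128)), -1)) = Mul(-219, Pow(Mul(2, 1, Rational(1, 128)), -1)) = Mul(-219, Pow(Rational(1, 64), -1)) = Mul(-219, 64) = -14016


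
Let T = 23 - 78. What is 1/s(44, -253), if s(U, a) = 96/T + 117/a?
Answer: -1265/2793 ≈ -0.45292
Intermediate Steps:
T = -55
s(U, a) = -96/55 + 117/a (s(U, a) = 96/(-55) + 117/a = 96*(-1/55) + 117/a = -96/55 + 117/a)
1/s(44, -253) = 1/(-96/55 + 117/(-253)) = 1/(-96/55 + 117*(-1/253)) = 1/(-96/55 - 117/253) = 1/(-2793/1265) = -1265/2793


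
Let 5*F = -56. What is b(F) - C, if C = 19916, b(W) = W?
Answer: -99636/5 ≈ -19927.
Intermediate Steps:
F = -56/5 (F = (⅕)*(-56) = -56/5 ≈ -11.200)
b(F) - C = -56/5 - 1*19916 = -56/5 - 19916 = -99636/5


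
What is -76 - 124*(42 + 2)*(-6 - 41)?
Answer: 256356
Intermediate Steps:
-76 - 124*(42 + 2)*(-6 - 41) = -76 - 5456*(-47) = -76 - 124*(-2068) = -76 + 256432 = 256356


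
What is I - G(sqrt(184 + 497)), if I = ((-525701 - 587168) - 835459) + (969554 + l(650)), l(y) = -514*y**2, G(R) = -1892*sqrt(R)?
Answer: -218143774 + 1892*681**(1/4) ≈ -2.1813e+8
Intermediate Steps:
I = -218143774 (I = ((-525701 - 587168) - 835459) + (969554 - 514*650**2) = (-1112869 - 835459) + (969554 - 514*422500) = -1948328 + (969554 - 217165000) = -1948328 - 216195446 = -218143774)
I - G(sqrt(184 + 497)) = -218143774 - (-1892)*sqrt(sqrt(184 + 497)) = -218143774 - (-1892)*sqrt(sqrt(681)) = -218143774 - (-1892)*681**(1/4) = -218143774 + 1892*681**(1/4)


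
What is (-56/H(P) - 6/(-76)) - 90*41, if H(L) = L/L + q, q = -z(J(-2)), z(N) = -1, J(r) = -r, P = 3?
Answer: -141281/38 ≈ -3717.9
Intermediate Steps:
q = 1 (q = -1*(-1) = 1)
H(L) = 2 (H(L) = L/L + 1 = 1 + 1 = 2)
(-56/H(P) - 6/(-76)) - 90*41 = (-56/2 - 6/(-76)) - 90*41 = (-56*½ - 6*(-1/76)) - 3690 = (-28 + 3/38) - 3690 = -1061/38 - 3690 = -141281/38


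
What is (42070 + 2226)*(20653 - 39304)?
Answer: -826164696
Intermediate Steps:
(42070 + 2226)*(20653 - 39304) = 44296*(-18651) = -826164696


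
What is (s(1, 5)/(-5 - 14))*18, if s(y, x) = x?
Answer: -90/19 ≈ -4.7368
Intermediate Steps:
(s(1, 5)/(-5 - 14))*18 = (5/(-5 - 14))*18 = (5/(-19))*18 = -1/19*5*18 = -5/19*18 = -90/19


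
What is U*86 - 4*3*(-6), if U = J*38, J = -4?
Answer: -13000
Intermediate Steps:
U = -152 (U = -4*38 = -152)
U*86 - 4*3*(-6) = -152*86 - 4*3*(-6) = -13072 - 12*(-6) = -13072 + 72 = -13000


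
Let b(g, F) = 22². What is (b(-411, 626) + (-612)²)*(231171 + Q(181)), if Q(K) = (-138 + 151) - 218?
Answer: 86618717048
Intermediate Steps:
Q(K) = -205 (Q(K) = 13 - 218 = -205)
b(g, F) = 484
(b(-411, 626) + (-612)²)*(231171 + Q(181)) = (484 + (-612)²)*(231171 - 205) = (484 + 374544)*230966 = 375028*230966 = 86618717048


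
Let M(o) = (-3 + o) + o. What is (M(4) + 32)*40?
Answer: 1480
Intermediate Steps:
M(o) = -3 + 2*o
(M(4) + 32)*40 = ((-3 + 2*4) + 32)*40 = ((-3 + 8) + 32)*40 = (5 + 32)*40 = 37*40 = 1480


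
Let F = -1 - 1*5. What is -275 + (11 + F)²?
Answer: -250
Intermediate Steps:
F = -6 (F = -1 - 5 = -6)
-275 + (11 + F)² = -275 + (11 - 6)² = -275 + 5² = -275 + 25 = -250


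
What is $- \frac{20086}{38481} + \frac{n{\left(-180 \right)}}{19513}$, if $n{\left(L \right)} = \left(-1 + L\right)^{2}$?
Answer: $\frac{868737923}{750879753} \approx 1.157$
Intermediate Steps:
$- \frac{20086}{38481} + \frac{n{\left(-180 \right)}}{19513} = - \frac{20086}{38481} + \frac{\left(-1 - 180\right)^{2}}{19513} = \left(-20086\right) \frac{1}{38481} + \left(-181\right)^{2} \cdot \frac{1}{19513} = - \frac{20086}{38481} + 32761 \cdot \frac{1}{19513} = - \frac{20086}{38481} + \frac{32761}{19513} = \frac{868737923}{750879753}$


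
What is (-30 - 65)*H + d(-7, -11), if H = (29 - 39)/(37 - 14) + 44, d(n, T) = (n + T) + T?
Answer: -95857/23 ≈ -4167.7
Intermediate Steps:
d(n, T) = n + 2*T (d(n, T) = (T + n) + T = n + 2*T)
H = 1002/23 (H = -10/23 + 44 = 1002/23 ≈ 43.565)
(-30 - 65)*H + d(-7, -11) = (-30 - 65)*(1002/23) + (-7 + 2*(-11)) = -95*1002/23 + (-7 - 22) = -95190/23 - 29 = -95857/23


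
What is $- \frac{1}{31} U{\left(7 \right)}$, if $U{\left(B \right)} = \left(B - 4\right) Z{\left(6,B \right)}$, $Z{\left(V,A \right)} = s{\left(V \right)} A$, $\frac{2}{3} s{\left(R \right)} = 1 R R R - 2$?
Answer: $- \frac{6741}{31} \approx -217.45$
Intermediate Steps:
$s{\left(R \right)} = -3 + \frac{3 R^{3}}{2}$ ($s{\left(R \right)} = \frac{3 \left(1 R R R - 2\right)}{2} = \frac{3 \left(R R R - 2\right)}{2} = \frac{3 \left(R^{2} R - 2\right)}{2} = \frac{3 \left(R^{3} - 2\right)}{2} = \frac{3 \left(-2 + R^{3}\right)}{2} = -3 + \frac{3 R^{3}}{2}$)
$Z{\left(V,A \right)} = A \left(-3 + \frac{3 V^{3}}{2}\right)$ ($Z{\left(V,A \right)} = \left(-3 + \frac{3 V^{3}}{2}\right) A = A \left(-3 + \frac{3 V^{3}}{2}\right)$)
$U{\left(B \right)} = 321 B \left(-4 + B\right)$ ($U{\left(B \right)} = \left(B - 4\right) \frac{3 B \left(-2 + 6^{3}\right)}{2} = \left(-4 + B\right) \frac{3 B \left(-2 + 216\right)}{2} = \left(-4 + B\right) \frac{3}{2} B 214 = \left(-4 + B\right) 321 B = 321 B \left(-4 + B\right)$)
$- \frac{1}{31} U{\left(7 \right)} = - \frac{1}{31} \cdot 321 \cdot 7 \left(-4 + 7\right) = \left(-1\right) \frac{1}{31} \cdot 321 \cdot 7 \cdot 3 = \left(- \frac{1}{31}\right) 6741 = - \frac{6741}{31}$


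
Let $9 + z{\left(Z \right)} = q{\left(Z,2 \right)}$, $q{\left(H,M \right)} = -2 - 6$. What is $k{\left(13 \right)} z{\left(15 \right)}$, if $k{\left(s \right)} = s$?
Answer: $-221$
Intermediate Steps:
$q{\left(H,M \right)} = -8$ ($q{\left(H,M \right)} = -2 - 6 = -8$)
$z{\left(Z \right)} = -17$ ($z{\left(Z \right)} = -9 - 8 = -17$)
$k{\left(13 \right)} z{\left(15 \right)} = 13 \left(-17\right) = -221$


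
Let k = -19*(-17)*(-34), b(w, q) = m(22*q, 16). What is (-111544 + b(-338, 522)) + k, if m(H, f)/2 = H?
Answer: -99558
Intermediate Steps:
m(H, f) = 2*H
b(w, q) = 44*q (b(w, q) = 2*(22*q) = 44*q)
k = -10982 (k = 323*(-34) = -10982)
(-111544 + b(-338, 522)) + k = (-111544 + 44*522) - 10982 = (-111544 + 22968) - 10982 = -88576 - 10982 = -99558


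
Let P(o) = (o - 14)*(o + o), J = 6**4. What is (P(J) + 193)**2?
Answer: 11043239520769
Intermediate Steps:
J = 1296
P(o) = 2*o*(-14 + o) (P(o) = (-14 + o)*(2*o) = 2*o*(-14 + o))
(P(J) + 193)**2 = (2*1296*(-14 + 1296) + 193)**2 = (2*1296*1282 + 193)**2 = (3322944 + 193)**2 = 3323137**2 = 11043239520769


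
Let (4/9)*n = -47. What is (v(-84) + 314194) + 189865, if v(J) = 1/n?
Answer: 213216953/423 ≈ 5.0406e+5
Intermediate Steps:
n = -423/4 (n = (9/4)*(-47) = -423/4 ≈ -105.75)
v(J) = -4/423 (v(J) = 1/(-423/4) = -4/423)
(v(-84) + 314194) + 189865 = (-4/423 + 314194) + 189865 = 132904058/423 + 189865 = 213216953/423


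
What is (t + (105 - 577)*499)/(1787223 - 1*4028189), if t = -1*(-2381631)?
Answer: -2146103/2240966 ≈ -0.95767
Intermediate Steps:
t = 2381631
(t + (105 - 577)*499)/(1787223 - 1*4028189) = (2381631 + (105 - 577)*499)/(1787223 - 1*4028189) = (2381631 - 472*499)/(1787223 - 4028189) = (2381631 - 235528)/(-2240966) = 2146103*(-1/2240966) = -2146103/2240966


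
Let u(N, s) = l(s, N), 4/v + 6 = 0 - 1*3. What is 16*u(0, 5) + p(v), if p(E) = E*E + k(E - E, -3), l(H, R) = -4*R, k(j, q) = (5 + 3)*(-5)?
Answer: -3224/81 ≈ -39.802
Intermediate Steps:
v = -4/9 (v = 4/(-6 + (0 - 1*3)) = 4/(-6 + (0 - 3)) = 4/(-6 - 3) = 4/(-9) = 4*(-⅑) = -4/9 ≈ -0.44444)
k(j, q) = -40 (k(j, q) = 8*(-5) = -40)
u(N, s) = -4*N
p(E) = -40 + E² (p(E) = E*E - 40 = E² - 40 = -40 + E²)
16*u(0, 5) + p(v) = 16*(-4*0) + (-40 + (-4/9)²) = 16*0 + (-40 + 16/81) = 0 - 3224/81 = -3224/81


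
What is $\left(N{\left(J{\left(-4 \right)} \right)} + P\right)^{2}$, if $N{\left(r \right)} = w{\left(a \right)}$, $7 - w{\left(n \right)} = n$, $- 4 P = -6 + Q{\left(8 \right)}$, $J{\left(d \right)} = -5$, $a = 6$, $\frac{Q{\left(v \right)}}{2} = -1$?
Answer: $9$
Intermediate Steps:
$Q{\left(v \right)} = -2$ ($Q{\left(v \right)} = 2 \left(-1\right) = -2$)
$P = 2$ ($P = - \frac{-6 - 2}{4} = \left(- \frac{1}{4}\right) \left(-8\right) = 2$)
$w{\left(n \right)} = 7 - n$
$N{\left(r \right)} = 1$ ($N{\left(r \right)} = 7 - 6 = 1$)
$\left(N{\left(J{\left(-4 \right)} \right)} + P\right)^{2} = \left(1 + 2\right)^{2} = 3^{2} = 9$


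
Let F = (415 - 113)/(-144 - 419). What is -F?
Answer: 302/563 ≈ 0.53641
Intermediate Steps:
F = -302/563 (F = 302/(-563) = 302*(-1/563) = -302/563 ≈ -0.53641)
-F = -1*(-302/563) = 302/563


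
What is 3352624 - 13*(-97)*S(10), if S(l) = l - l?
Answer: 3352624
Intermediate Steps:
S(l) = 0
3352624 - 13*(-97)*S(10) = 3352624 - 13*(-97)*0 = 3352624 - (-1261)*0 = 3352624 - 1*0 = 3352624 + 0 = 3352624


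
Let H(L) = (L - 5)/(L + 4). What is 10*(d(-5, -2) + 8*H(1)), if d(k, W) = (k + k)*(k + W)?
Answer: 636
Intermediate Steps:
H(L) = (-5 + L)/(4 + L)
d(k, W) = 2*k*(W + k) (d(k, W) = (2*k)*(W + k) = 2*k*(W + k))
10*(d(-5, -2) + 8*H(1)) = 10*(2*(-5)*(-2 - 5) + 8*((-5 + 1)/(4 + 1))) = 10*(2*(-5)*(-7) + 8*(-4/5)) = 10*(70 + 8*((1/5)*(-4))) = 10*(70 + 8*(-4/5)) = 10*(70 - 32/5) = 10*(318/5) = 636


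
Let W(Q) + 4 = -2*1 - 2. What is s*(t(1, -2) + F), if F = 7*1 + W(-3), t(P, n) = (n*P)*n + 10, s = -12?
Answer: -156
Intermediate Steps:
t(P, n) = 10 + P*n**2 (t(P, n) = (P*n)*n + 10 = P*n**2 + 10 = 10 + P*n**2)
W(Q) = -8 (W(Q) = -4 + (-2*1 - 2) = -4 + (-2 - 2) = -4 - 4 = -8)
F = -1 (F = 7*1 - 8 = 7 - 8 = -1)
s*(t(1, -2) + F) = -12*((10 + 1*(-2)**2) - 1) = -12*((10 + 1*4) - 1) = -12*((10 + 4) - 1) = -12*(14 - 1) = -12*13 = -156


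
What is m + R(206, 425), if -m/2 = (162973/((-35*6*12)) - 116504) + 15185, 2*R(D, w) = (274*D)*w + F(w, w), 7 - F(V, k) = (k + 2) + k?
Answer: 15367835503/1260 ≈ 1.2197e+7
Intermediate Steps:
F(V, k) = 5 - 2*k (F(V, k) = 7 - ((k + 2) + k) = 7 - ((2 + k) + k) = 7 - (2 + 2*k) = 7 + (-2 - 2*k) = 5 - 2*k)
R(D, w) = 5/2 - w + 137*D*w (R(D, w) = ((274*D)*w + (5 - 2*w))/2 = (274*D*w + (5 - 2*w))/2 = (5 - 2*w + 274*D*w)/2 = 5/2 - w + 137*D*w)
m = 255486853/1260 (m = -2*((162973/((-35*6*12)) - 116504) + 15185) = -2*((162973/((-210*12)) - 116504) + 15185) = -2*((162973/(-2520) - 116504) + 15185) = -2*((162973*(-1/2520) - 116504) + 15185) = -2*((-162973/2520 - 116504) + 15185) = -2*(-293753053/2520 + 15185) = -2*(-255486853/2520) = 255486853/1260 ≈ 2.0277e+5)
m + R(206, 425) = 255486853/1260 + (5/2 - 1*425 + 137*206*425) = 255486853/1260 + (5/2 - 425 + 11994350) = 255486853/1260 + 23987855/2 = 15367835503/1260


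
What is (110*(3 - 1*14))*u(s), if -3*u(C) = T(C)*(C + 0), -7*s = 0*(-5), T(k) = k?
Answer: 0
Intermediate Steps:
s = 0 (s = -0*(-5) = -⅐*0 = 0)
u(C) = -C²/3 (u(C) = -C*(C + 0)/3 = -C*C/3 = -C²/3)
(110*(3 - 1*14))*u(s) = (110*(3 - 1*14))*(-⅓*0²) = (110*(3 - 14))*(-⅓*0) = (110*(-11))*0 = -1210*0 = 0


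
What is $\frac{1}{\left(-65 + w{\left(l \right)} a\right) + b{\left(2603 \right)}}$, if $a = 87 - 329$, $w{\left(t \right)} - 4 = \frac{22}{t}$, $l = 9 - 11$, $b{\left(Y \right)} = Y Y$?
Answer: $\frac{1}{6777238} \approx 1.4755 \cdot 10^{-7}$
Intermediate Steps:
$b{\left(Y \right)} = Y^{2}$
$l = -2$
$w{\left(t \right)} = 4 + \frac{22}{t}$
$a = -242$
$\frac{1}{\left(-65 + w{\left(l \right)} a\right) + b{\left(2603 \right)}} = \frac{1}{\left(-65 + \left(4 + \frac{22}{-2}\right) \left(-242\right)\right) + 2603^{2}} = \frac{1}{\left(-65 + \left(4 + 22 \left(- \frac{1}{2}\right)\right) \left(-242\right)\right) + 6775609} = \frac{1}{\left(-65 + \left(4 - 11\right) \left(-242\right)\right) + 6775609} = \frac{1}{\left(-65 - -1694\right) + 6775609} = \frac{1}{\left(-65 + 1694\right) + 6775609} = \frac{1}{1629 + 6775609} = \frac{1}{6777238}$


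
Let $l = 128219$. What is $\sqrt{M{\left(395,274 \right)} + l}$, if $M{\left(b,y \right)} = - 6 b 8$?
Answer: $\sqrt{109259} \approx 330.54$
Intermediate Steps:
$M{\left(b,y \right)} = - 48 b$
$\sqrt{M{\left(395,274 \right)} + l} = \sqrt{\left(-48\right) 395 + 128219} = \sqrt{-18960 + 128219} = \sqrt{109259}$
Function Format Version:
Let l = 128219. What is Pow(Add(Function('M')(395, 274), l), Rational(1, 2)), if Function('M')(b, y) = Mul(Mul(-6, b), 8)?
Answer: Pow(109259, Rational(1, 2)) ≈ 330.54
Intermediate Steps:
Function('M')(b, y) = Mul(-48, b)
Pow(Add(Function('M')(395, 274), l), Rational(1, 2)) = Pow(Add(Mul(-48, 395), 128219), Rational(1, 2)) = Pow(Add(-18960, 128219), Rational(1, 2)) = Pow(109259, Rational(1, 2))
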